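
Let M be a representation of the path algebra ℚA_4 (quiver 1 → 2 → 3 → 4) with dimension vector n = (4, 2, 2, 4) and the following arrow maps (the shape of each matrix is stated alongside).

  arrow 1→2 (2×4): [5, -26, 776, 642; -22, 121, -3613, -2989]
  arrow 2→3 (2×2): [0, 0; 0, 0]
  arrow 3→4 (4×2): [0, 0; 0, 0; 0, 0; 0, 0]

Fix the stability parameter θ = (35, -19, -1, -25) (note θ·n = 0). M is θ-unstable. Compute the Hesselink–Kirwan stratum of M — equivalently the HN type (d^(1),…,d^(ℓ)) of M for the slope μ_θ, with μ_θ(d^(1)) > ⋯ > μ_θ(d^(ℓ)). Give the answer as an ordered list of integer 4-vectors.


Barcode: M ≅ I[1,1]^2, I[1,2]^2, I[3,3]^2, I[4,4]^4. HN layers by μ_θ (4 steps, strictly decreasing):
  μ^(1)=35; μ^(2)=8; μ^(3)=-1; μ^(4)=-25

((2, 0, 0, 0); (2, 2, 0, 0); (0, 0, 2, 0); (0, 0, 0, 4))


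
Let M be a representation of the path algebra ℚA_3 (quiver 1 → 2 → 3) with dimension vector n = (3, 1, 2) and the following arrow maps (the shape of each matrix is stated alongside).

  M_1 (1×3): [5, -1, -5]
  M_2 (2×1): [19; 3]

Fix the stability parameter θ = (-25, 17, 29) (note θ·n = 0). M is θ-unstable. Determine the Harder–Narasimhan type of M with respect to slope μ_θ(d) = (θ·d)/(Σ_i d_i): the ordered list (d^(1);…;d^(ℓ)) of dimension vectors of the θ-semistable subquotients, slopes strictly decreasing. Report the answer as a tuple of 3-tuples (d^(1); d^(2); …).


Via rank(M_{q-1}∘⋯∘M_p): M ≅ I[1,1]^2, I[1,3], I[3,3].
μ_θ-semistable layers: μ^(1)=29; μ^(2)=17; μ^(3)=-25

((0, 0, 2); (0, 1, 0); (3, 0, 0))


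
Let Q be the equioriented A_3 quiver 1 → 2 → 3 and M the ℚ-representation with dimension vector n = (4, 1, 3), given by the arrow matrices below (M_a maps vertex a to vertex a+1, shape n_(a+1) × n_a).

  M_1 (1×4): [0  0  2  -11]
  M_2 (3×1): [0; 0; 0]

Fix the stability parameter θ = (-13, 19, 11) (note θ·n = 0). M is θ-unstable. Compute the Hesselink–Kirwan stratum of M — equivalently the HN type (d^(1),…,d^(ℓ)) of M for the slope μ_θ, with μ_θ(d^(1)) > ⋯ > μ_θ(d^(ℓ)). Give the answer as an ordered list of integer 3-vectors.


Interval decomposition of M: I[1,1]^3, I[1,2], I[3,3]^3.
HN type (ℓ=3): μ^(1)=19; μ^(2)=11; μ^(3)=-13

((0, 1, 0); (0, 0, 3); (4, 0, 0))


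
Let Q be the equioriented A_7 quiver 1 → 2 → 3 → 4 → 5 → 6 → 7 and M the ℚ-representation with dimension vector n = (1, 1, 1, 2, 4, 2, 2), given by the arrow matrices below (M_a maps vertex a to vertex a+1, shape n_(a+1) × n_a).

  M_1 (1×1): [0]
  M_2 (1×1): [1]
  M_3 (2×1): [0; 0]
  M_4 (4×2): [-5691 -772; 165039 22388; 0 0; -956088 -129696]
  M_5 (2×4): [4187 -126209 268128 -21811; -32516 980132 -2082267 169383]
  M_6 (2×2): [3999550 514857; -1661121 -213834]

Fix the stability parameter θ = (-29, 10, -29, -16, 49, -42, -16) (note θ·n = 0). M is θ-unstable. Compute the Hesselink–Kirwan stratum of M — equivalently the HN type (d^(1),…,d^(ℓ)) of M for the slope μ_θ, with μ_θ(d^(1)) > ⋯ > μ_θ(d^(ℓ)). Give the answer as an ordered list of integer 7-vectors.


Barcode: M ≅ I[1,1], I[2,3], I[4,4], I[4,5], I[5,5], I[5,7]^2. HN layers by μ_θ (5 steps, strictly decreasing):
  μ^(1)=49; μ^(2)=-3; μ^(3)=-19/2; μ^(4)=-16; μ^(5)=-29

((0, 0, 0, 0, 2, 0, 0); (0, 0, 0, 0, 2, 2, 2); (0, 1, 1, 0, 0, 0, 0); (0, 0, 0, 2, 0, 0, 0); (1, 0, 0, 0, 0, 0, 0))


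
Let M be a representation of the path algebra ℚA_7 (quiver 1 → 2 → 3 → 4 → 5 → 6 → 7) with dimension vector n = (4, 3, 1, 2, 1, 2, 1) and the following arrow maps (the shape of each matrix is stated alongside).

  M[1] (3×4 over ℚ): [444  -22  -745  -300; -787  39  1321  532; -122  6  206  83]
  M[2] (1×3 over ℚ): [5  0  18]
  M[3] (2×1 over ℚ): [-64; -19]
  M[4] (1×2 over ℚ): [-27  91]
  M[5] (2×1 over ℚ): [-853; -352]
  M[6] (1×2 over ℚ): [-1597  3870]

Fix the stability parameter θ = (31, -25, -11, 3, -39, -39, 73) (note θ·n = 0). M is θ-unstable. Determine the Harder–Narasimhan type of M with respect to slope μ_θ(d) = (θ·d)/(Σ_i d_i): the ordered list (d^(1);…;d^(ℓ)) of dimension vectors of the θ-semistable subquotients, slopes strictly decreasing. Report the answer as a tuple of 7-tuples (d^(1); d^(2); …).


Interval decomposition of M: I[1,1], I[1,2]^2, I[1,7], I[4,4], I[6,6].
HN type (ℓ=5): μ^(1)=73; μ^(2)=31; μ^(3)=3; μ^(4)=-40/3; μ^(5)=-39

((0, 0, 0, 0, 0, 0, 1); (1, 0, 0, 0, 0, 0, 0); (2, 2, 0, 1, 0, 0, 0); (1, 1, 1, 1, 1, 1, 0); (0, 0, 0, 0, 0, 1, 0))


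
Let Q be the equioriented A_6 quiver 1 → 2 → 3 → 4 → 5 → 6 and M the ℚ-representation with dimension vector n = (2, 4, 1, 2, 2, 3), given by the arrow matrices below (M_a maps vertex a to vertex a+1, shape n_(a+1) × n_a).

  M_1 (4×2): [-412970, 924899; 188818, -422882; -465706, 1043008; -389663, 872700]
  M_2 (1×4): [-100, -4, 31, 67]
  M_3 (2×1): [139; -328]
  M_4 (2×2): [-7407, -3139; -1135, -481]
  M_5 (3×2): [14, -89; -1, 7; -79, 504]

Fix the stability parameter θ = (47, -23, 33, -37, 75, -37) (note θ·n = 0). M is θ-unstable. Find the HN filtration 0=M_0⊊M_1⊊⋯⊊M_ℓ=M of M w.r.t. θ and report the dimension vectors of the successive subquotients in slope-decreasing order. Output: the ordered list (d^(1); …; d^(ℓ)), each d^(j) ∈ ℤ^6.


Interval decomposition of M: I[1,2], I[1,6], I[2,2]^2, I[4,6], I[6,6].
HN type (ℓ=5): μ^(1)=19; μ^(2)=12; μ^(3)=5; μ^(4)=-23; μ^(5)=-37

((0, 0, 0, 0, 2, 2); (1, 1, 0, 0, 0, 0); (1, 1, 1, 1, 0, 0); (0, 2, 0, 0, 0, 0); (0, 0, 0, 1, 0, 1))


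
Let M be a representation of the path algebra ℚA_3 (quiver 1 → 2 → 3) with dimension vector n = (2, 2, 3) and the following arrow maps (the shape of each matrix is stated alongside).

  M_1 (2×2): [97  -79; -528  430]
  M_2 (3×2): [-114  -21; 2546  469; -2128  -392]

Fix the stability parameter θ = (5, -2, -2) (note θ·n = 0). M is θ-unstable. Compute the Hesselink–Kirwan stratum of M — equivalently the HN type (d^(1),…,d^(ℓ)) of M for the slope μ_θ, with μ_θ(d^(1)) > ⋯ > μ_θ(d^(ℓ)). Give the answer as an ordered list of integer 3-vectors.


Barcode: M ≅ I[1,2], I[1,3], I[3,3]^2. HN layers by μ_θ (3 steps, strictly decreasing):
  μ^(1)=3/2; μ^(2)=1/3; μ^(3)=-2

((1, 1, 0); (1, 1, 1); (0, 0, 2))


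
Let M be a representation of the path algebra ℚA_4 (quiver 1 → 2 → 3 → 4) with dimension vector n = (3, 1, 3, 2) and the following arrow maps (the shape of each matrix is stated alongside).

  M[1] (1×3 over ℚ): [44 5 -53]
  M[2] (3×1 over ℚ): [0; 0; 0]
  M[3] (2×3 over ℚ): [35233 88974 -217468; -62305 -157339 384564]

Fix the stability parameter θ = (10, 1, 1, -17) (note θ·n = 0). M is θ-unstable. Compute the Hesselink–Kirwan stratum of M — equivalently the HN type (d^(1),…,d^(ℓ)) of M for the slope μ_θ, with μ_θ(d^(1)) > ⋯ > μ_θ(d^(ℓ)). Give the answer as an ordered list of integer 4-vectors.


Interval decomposition of M: I[1,1]^2, I[1,2], I[3,3], I[3,4]^2.
HN type (ℓ=4): μ^(1)=10; μ^(2)=11/2; μ^(3)=1; μ^(4)=-8

((2, 0, 0, 0); (1, 1, 0, 0); (0, 0, 1, 0); (0, 0, 2, 2))


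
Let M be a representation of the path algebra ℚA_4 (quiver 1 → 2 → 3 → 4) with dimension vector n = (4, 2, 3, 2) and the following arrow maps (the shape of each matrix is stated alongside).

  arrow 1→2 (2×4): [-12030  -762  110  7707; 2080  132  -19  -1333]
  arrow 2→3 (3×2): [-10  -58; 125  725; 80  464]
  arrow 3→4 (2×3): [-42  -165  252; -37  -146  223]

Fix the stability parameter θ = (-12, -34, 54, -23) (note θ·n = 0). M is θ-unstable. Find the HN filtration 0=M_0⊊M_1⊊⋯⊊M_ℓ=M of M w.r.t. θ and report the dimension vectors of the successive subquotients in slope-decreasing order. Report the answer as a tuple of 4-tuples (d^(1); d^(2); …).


Via rank(M_{q-1}∘⋯∘M_p): M ≅ I[1,1]^2, I[1,2], I[1,4], I[3,3], I[3,4].
μ_θ-semistable layers: μ^(1)=54; μ^(2)=31/2; μ^(3)=-12; μ^(4)=-23

((0, 0, 1, 0); (0, 0, 2, 2); (2, 0, 0, 0); (2, 2, 0, 0))


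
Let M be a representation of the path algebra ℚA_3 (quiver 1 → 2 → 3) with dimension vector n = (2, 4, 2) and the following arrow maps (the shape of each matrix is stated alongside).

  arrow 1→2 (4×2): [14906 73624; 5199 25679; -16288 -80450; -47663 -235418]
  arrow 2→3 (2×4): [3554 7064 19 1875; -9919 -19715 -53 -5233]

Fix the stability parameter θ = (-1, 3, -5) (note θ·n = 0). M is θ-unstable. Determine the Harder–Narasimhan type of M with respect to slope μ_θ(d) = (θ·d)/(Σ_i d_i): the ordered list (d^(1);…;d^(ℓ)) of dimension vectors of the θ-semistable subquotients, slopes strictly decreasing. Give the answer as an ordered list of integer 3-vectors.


Interval decomposition of M: I[1,3]^2, I[2,2]^2.
HN type (ℓ=2): μ^(1)=3; μ^(2)=-1

((0, 2, 0); (2, 2, 2))


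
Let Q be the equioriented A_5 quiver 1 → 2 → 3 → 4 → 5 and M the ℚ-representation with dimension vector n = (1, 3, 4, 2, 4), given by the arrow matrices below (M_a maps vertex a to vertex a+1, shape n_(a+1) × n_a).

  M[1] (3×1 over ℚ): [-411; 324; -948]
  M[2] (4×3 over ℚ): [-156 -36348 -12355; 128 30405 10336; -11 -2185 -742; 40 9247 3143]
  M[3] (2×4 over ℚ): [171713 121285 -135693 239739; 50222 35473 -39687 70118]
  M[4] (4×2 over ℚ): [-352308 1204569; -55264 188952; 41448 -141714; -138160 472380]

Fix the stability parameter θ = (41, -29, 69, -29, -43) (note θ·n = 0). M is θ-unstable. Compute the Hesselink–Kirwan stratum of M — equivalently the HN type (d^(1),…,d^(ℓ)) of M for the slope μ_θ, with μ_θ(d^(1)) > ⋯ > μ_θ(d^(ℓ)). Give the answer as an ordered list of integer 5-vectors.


Barcode: M ≅ I[1,5], I[2,3], I[2,4], I[3,3], I[5,5]^3. HN layers by μ_θ (5 steps, strictly decreasing):
  μ^(1)=69; μ^(2)=20; μ^(3)=9/5; μ^(4)=-29; μ^(5)=-43

((0, 0, 2, 0, 0); (0, 0, 1, 1, 0); (1, 1, 1, 1, 1); (0, 2, 0, 0, 0); (0, 0, 0, 0, 3))


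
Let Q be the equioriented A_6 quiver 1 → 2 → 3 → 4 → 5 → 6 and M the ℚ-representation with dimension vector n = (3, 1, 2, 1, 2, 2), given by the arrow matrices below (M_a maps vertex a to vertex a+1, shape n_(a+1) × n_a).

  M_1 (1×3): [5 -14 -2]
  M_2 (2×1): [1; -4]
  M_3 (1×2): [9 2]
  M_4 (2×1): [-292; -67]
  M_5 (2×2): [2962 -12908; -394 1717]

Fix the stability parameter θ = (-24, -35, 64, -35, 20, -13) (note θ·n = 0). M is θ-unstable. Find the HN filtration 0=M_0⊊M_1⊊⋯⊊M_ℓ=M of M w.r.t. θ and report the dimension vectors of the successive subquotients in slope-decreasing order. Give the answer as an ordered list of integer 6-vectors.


Interval decomposition of M: I[1,1]^2, I[1,6], I[3,3], I[5,6].
HN type (ℓ=5): μ^(1)=64; μ^(2)=9; μ^(3)=7/2; μ^(4)=-24; μ^(5)=-59/2

((0, 0, 1, 0, 0, 0); (0, 0, 1, 1, 1, 1); (0, 0, 0, 0, 1, 1); (2, 0, 0, 0, 0, 0); (1, 1, 0, 0, 0, 0))


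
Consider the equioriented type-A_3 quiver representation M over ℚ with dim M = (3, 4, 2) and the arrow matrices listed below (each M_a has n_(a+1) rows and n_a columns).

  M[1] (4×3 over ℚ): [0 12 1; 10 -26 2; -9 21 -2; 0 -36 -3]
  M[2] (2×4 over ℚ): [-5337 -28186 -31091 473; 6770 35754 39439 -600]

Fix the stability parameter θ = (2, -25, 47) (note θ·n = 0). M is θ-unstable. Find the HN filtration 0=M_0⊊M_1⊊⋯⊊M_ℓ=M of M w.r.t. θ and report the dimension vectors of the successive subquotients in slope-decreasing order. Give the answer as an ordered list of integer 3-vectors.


Interval decomposition of M: I[1,1], I[1,3]^2, I[2,2]^2.
HN type (ℓ=4): μ^(1)=47; μ^(2)=2; μ^(3)=-23/2; μ^(4)=-25

((0, 0, 2); (1, 0, 0); (2, 2, 0); (0, 2, 0))


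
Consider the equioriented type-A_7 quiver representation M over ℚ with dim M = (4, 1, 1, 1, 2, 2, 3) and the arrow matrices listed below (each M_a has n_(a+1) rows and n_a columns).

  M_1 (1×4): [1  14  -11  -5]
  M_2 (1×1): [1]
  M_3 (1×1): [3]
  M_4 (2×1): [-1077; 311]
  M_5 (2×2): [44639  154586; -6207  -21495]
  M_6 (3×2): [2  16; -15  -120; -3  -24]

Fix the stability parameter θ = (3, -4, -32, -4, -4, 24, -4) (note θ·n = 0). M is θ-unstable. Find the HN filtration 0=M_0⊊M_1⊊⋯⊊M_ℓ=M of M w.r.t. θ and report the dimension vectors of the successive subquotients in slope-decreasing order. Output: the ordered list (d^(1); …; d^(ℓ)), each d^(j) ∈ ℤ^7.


Barcode: M ≅ I[1,1]^3, I[1,7], I[5,6], I[7,7]^2. HN layers by μ_θ (5 steps, strictly decreasing):
  μ^(1)=24; μ^(2)=10; μ^(3)=3; μ^(4)=-4; μ^(5)=-11

((0, 0, 0, 0, 0, 1, 0); (0, 0, 0, 0, 0, 1, 1); (3, 0, 0, 0, 0, 0, 0); (0, 0, 0, 1, 2, 0, 2); (1, 1, 1, 0, 0, 0, 0))


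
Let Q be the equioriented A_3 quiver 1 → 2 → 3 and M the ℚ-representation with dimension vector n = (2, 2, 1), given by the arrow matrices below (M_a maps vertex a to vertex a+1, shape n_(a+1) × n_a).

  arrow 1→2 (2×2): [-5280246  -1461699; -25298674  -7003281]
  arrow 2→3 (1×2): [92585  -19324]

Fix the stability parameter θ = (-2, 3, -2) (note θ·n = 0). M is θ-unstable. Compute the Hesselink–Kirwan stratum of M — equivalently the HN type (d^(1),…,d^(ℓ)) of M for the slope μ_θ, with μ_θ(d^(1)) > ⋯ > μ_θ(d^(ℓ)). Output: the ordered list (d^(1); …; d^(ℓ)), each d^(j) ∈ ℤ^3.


Barcode: M ≅ I[1,1], I[1,3], I[2,2]. HN layers by μ_θ (3 steps, strictly decreasing):
  μ^(1)=3; μ^(2)=1/2; μ^(3)=-2

((0, 1, 0); (0, 1, 1); (2, 0, 0))


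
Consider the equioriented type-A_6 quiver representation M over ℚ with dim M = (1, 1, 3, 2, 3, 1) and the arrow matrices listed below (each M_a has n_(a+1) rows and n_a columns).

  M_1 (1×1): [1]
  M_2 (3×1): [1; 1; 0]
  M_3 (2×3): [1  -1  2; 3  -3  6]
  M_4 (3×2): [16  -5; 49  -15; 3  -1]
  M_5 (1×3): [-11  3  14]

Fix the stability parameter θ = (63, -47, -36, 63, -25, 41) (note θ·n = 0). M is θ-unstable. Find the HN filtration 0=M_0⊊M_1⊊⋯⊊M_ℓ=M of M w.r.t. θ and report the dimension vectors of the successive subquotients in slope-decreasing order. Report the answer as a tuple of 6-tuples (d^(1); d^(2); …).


Interval decomposition of M: I[1,3], I[3,3], I[3,6], I[4,5], I[5,5].
HN type (ℓ=5): μ^(1)=41; μ^(2)=19; μ^(3)=-20/3; μ^(4)=-25; μ^(5)=-36

((0, 0, 0, 0, 0, 1); (0, 0, 0, 2, 2, 0); (1, 1, 1, 0, 0, 0); (0, 0, 0, 0, 1, 0); (0, 0, 2, 0, 0, 0))


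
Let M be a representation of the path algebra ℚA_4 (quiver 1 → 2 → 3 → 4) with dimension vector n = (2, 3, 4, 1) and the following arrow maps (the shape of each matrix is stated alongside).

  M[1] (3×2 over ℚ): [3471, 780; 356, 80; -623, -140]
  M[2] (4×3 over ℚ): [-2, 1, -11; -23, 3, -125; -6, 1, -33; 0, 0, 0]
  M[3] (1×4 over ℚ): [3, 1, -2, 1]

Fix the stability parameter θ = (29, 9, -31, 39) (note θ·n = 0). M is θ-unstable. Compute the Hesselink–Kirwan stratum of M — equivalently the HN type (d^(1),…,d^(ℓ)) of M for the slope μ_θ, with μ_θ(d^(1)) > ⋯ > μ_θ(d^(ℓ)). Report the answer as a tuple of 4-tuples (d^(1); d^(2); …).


Via rank(M_{q-1}∘⋯∘M_p): M ≅ I[1,1], I[1,4], I[2,3]^2, I[3,3].
μ_θ-semistable layers: μ^(1)=39; μ^(2)=29; μ^(3)=7/3; μ^(4)=-11; μ^(5)=-31

((0, 0, 0, 1); (1, 0, 0, 0); (1, 1, 1, 0); (0, 2, 2, 0); (0, 0, 1, 0))


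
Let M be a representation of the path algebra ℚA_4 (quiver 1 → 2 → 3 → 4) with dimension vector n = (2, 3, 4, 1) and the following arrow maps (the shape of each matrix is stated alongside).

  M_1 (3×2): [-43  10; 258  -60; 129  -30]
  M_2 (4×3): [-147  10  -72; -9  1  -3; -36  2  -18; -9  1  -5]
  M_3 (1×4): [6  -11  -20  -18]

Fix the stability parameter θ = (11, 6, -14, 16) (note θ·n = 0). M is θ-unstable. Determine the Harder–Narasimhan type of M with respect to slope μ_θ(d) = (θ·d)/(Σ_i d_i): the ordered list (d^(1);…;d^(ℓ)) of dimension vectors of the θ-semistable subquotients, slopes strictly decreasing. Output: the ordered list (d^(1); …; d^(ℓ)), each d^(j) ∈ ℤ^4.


Interval decomposition of M: I[1,1], I[1,3], I[2,3], I[2,4], I[3,3].
HN type (ℓ=5): μ^(1)=16; μ^(2)=11; μ^(3)=1; μ^(4)=-4; μ^(5)=-14

((0, 0, 0, 1); (1, 0, 0, 0); (1, 1, 1, 0); (0, 2, 2, 0); (0, 0, 1, 0))


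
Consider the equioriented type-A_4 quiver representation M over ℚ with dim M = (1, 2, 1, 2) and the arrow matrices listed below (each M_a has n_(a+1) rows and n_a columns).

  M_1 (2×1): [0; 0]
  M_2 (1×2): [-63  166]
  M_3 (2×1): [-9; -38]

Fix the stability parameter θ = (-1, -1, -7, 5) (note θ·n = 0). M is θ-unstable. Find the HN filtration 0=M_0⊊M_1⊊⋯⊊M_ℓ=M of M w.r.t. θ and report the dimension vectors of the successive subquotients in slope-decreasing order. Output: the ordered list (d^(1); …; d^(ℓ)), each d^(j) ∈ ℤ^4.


Barcode: M ≅ I[1,1], I[2,2], I[2,4], I[4,4]. HN layers by μ_θ (3 steps, strictly decreasing):
  μ^(1)=5; μ^(2)=-1; μ^(3)=-4

((0, 0, 0, 2); (1, 1, 0, 0); (0, 1, 1, 0))


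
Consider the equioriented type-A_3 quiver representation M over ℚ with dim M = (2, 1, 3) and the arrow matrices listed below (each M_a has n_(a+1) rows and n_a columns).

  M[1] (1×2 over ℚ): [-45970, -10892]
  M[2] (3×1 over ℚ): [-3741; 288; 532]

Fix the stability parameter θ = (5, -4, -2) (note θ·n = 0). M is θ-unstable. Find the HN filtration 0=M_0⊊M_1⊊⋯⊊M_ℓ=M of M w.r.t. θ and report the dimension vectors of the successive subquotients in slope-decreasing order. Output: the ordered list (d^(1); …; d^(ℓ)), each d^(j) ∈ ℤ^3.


Barcode: M ≅ I[1,1], I[1,3], I[3,3]^2. HN layers by μ_θ (3 steps, strictly decreasing):
  μ^(1)=5; μ^(2)=-1/3; μ^(3)=-2

((1, 0, 0); (1, 1, 1); (0, 0, 2))


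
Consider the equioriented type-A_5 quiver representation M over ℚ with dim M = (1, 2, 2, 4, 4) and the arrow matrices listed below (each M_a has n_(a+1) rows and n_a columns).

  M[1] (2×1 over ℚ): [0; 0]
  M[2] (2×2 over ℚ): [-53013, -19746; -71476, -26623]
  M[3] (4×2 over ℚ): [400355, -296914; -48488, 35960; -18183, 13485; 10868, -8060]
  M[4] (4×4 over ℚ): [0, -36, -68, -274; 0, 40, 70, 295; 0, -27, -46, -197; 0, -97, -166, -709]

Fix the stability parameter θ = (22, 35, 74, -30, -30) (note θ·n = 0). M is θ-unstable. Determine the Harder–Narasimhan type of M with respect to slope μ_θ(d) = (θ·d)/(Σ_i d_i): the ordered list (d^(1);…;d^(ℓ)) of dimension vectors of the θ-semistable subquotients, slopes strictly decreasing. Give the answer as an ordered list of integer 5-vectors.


Interval decomposition of M: I[1,1], I[2,4], I[2,5], I[4,4], I[4,5], I[5,5]^2.
HN type (ℓ=4): μ^(1)=79/3; μ^(2)=22; μ^(3)=49/4; μ^(4)=-30

((0, 1, 1, 1, 0); (1, 0, 0, 0, 0); (0, 1, 1, 1, 1); (0, 0, 0, 2, 3))


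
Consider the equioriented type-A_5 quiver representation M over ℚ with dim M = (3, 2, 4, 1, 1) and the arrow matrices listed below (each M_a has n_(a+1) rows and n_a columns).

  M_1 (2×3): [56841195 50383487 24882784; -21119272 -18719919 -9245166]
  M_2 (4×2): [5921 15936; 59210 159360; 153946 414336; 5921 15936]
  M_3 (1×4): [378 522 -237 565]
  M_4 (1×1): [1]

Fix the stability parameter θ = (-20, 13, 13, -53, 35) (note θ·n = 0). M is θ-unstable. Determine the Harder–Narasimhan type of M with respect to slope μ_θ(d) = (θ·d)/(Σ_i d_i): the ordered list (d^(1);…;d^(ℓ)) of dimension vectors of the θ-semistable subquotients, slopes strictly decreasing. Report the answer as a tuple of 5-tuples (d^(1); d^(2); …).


Interval decomposition of M: I[1,1], I[1,2], I[1,5], I[3,3]^3.
HN type (ℓ=4): μ^(1)=35; μ^(2)=13; μ^(3)=-9; μ^(4)=-20

((0, 0, 0, 0, 1); (0, 1, 3, 0, 0); (0, 1, 1, 1, 0); (3, 0, 0, 0, 0))


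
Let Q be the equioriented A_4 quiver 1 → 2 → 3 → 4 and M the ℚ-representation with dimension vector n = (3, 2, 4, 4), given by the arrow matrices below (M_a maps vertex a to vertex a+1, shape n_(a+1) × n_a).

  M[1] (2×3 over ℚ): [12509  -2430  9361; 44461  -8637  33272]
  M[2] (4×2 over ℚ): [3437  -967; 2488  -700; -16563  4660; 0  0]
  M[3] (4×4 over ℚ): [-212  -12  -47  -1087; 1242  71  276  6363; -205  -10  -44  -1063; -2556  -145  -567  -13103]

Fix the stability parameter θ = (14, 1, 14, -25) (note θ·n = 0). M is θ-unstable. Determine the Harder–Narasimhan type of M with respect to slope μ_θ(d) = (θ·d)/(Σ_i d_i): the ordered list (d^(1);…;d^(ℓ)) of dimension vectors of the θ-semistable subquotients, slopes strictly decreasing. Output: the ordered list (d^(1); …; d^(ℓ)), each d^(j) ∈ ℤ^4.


Interval decomposition of M: I[1,1], I[1,4]^2, I[3,4]^2.
HN type (ℓ=3): μ^(1)=14; μ^(2)=1; μ^(3)=-11/2

((1, 0, 0, 0); (2, 2, 2, 2); (0, 0, 2, 2))


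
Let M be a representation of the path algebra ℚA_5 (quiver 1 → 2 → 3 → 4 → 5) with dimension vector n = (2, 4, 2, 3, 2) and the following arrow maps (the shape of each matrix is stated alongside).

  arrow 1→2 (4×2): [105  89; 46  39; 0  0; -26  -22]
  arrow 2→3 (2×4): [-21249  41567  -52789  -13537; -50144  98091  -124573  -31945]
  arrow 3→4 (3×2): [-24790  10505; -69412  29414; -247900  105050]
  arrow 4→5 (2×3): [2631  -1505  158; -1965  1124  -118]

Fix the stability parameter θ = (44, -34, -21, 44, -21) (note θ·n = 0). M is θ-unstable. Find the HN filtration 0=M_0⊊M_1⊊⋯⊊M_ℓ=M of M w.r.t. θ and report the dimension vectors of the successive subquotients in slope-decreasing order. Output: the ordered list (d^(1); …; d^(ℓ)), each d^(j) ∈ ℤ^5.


Interval decomposition of M: I[1,3], I[1,5], I[2,2]^2, I[4,4], I[4,5].
HN type (ℓ=4): μ^(1)=44; μ^(2)=23/2; μ^(3)=-11/3; μ^(4)=-34

((0, 0, 0, 1, 0); (0, 0, 0, 2, 2); (2, 2, 2, 0, 0); (0, 2, 0, 0, 0))


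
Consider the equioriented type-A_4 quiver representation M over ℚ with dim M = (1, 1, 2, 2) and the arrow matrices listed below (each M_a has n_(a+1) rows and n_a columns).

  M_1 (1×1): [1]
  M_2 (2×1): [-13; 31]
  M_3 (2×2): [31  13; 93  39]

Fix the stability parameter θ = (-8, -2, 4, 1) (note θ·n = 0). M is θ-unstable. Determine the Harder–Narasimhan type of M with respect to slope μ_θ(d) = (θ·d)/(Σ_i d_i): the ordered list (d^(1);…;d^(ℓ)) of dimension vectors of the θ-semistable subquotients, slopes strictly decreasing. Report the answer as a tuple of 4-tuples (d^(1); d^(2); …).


Interval decomposition of M: I[1,3], I[3,4], I[4,4].
HN type (ℓ=5): μ^(1)=4; μ^(2)=5/2; μ^(3)=1; μ^(4)=-2; μ^(5)=-8

((0, 0, 1, 0); (0, 0, 1, 1); (0, 0, 0, 1); (0, 1, 0, 0); (1, 0, 0, 0))


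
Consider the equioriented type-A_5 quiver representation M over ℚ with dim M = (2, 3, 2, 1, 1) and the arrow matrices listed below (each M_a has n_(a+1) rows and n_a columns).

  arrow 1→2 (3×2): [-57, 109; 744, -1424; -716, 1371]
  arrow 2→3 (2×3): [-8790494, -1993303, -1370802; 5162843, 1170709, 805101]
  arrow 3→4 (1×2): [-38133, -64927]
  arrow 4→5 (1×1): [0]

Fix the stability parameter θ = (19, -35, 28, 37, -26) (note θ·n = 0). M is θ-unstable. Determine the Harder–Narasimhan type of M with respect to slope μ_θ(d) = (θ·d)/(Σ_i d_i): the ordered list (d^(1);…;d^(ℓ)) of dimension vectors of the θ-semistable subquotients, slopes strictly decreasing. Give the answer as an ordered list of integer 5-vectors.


Interval decomposition of M: I[1,2], I[1,4], I[2,3], I[5,5].
HN type (ℓ=5): μ^(1)=37; μ^(2)=28; μ^(3)=-8; μ^(4)=-26; μ^(5)=-35

((0, 0, 0, 1, 0); (0, 0, 2, 0, 0); (2, 2, 0, 0, 0); (0, 0, 0, 0, 1); (0, 1, 0, 0, 0))


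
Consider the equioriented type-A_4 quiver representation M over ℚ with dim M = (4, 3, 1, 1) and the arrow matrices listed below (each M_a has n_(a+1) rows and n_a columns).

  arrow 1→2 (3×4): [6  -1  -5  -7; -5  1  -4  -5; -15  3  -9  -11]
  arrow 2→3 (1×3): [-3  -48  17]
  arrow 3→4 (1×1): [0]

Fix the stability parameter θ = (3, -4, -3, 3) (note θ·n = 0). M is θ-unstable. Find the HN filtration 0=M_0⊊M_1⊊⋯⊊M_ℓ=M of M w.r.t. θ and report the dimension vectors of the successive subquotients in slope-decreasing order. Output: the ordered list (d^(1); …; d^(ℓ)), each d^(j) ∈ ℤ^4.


Barcode: M ≅ I[1,1], I[1,2]^2, I[1,3], I[4,4]. HN layers by μ_θ (3 steps, strictly decreasing):
  μ^(1)=3; μ^(2)=-1/2; μ^(3)=-4/3

((1, 0, 0, 1); (2, 2, 0, 0); (1, 1, 1, 0))


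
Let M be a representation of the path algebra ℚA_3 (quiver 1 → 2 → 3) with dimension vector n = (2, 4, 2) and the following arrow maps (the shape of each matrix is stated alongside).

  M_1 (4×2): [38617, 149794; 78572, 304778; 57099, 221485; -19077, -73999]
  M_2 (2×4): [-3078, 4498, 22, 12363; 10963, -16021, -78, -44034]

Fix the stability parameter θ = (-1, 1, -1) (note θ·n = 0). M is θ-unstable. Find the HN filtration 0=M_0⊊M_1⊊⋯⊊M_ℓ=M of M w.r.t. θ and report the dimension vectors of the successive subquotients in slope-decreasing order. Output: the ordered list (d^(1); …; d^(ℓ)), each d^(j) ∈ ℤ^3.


Via rank(M_{q-1}∘⋯∘M_p): M ≅ I[1,3]^2, I[2,2]^2.
μ_θ-semistable layers: μ^(1)=1; μ^(2)=0; μ^(3)=-1

((0, 2, 0); (0, 2, 2); (2, 0, 0))


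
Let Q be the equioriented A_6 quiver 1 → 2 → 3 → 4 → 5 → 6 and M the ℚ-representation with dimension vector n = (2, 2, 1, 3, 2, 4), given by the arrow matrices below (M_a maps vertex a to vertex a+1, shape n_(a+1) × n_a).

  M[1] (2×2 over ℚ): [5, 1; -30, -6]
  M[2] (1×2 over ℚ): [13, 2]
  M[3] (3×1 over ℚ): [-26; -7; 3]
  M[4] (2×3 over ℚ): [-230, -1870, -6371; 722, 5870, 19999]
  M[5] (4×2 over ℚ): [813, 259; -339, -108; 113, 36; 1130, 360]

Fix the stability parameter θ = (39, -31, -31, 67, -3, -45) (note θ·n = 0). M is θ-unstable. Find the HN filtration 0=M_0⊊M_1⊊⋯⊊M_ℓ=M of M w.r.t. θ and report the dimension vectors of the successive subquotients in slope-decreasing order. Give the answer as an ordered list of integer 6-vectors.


Interval decomposition of M: I[1,1], I[1,6], I[2,2], I[4,4], I[4,6], I[6,6]^2.
HN type (ℓ=6): μ^(1)=67; μ^(2)=39; μ^(3)=19/3; μ^(4)=-23/3; μ^(5)=-31; μ^(6)=-45

((0, 0, 0, 1, 0, 0); (1, 0, 0, 0, 0, 0); (0, 0, 0, 2, 2, 2); (1, 1, 1, 0, 0, 0); (0, 1, 0, 0, 0, 0); (0, 0, 0, 0, 0, 2))


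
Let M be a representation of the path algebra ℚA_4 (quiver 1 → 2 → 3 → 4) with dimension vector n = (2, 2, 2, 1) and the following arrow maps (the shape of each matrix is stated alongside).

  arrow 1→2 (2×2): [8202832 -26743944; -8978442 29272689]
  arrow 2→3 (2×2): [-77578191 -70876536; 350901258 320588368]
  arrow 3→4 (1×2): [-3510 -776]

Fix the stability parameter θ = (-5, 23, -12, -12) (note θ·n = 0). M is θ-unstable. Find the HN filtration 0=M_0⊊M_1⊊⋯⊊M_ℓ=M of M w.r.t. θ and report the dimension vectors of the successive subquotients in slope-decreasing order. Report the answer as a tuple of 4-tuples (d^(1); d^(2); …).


Interval decomposition of M: I[1,1], I[1,2], I[2,4], I[3,3].
HN type (ℓ=4): μ^(1)=23; μ^(2)=-1/3; μ^(3)=-5; μ^(4)=-12

((0, 1, 0, 0); (0, 1, 1, 1); (2, 0, 0, 0); (0, 0, 1, 0))


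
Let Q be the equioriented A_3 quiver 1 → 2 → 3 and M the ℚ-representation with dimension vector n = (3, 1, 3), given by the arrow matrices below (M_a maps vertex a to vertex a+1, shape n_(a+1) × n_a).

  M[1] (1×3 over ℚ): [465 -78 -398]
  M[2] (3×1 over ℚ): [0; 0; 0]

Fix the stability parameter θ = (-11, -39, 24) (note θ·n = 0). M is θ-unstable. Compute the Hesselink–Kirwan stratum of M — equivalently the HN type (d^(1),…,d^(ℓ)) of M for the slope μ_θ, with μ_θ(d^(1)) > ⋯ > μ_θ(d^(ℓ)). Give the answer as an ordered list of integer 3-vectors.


Barcode: M ≅ I[1,1]^2, I[1,2], I[3,3]^3. HN layers by μ_θ (3 steps, strictly decreasing):
  μ^(1)=24; μ^(2)=-11; μ^(3)=-25

((0, 0, 3); (2, 0, 0); (1, 1, 0))


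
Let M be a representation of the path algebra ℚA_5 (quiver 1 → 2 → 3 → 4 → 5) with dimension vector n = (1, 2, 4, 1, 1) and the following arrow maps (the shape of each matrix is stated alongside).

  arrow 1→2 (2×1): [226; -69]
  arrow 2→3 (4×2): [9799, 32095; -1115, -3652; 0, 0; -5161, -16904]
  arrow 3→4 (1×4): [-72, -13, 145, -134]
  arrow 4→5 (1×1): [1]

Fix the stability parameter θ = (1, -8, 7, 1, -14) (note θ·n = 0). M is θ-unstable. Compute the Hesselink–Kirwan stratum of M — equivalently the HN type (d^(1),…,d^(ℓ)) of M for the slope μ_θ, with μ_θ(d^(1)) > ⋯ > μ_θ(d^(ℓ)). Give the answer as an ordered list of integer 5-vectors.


Interval decomposition of M: I[1,5], I[2,3], I[3,3]^2.
HN type (ℓ=4): μ^(1)=7; μ^(2)=-2; μ^(3)=-7/2; μ^(4)=-8

((0, 0, 3, 0, 0); (0, 0, 1, 1, 1); (1, 1, 0, 0, 0); (0, 1, 0, 0, 0))


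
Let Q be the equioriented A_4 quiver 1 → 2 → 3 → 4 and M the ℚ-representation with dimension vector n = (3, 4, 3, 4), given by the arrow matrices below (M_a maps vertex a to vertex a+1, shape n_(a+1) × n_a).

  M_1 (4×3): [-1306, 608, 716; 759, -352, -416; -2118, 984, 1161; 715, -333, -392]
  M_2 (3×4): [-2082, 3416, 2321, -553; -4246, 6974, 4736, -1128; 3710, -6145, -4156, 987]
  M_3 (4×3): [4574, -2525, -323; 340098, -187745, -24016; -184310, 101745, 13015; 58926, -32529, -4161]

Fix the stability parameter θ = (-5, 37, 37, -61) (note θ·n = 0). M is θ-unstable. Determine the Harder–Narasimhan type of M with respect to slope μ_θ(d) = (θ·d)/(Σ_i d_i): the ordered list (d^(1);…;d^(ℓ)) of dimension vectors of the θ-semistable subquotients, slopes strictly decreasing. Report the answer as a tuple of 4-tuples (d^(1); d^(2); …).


Barcode: M ≅ I[1,3], I[1,4]^2, I[2,2], I[4,4]^2. HN layers by μ_θ (4 steps, strictly decreasing):
  μ^(1)=37; μ^(2)=13/3; μ^(3)=-5; μ^(4)=-61

((0, 2, 1, 0); (0, 2, 2, 2); (3, 0, 0, 0); (0, 0, 0, 2))


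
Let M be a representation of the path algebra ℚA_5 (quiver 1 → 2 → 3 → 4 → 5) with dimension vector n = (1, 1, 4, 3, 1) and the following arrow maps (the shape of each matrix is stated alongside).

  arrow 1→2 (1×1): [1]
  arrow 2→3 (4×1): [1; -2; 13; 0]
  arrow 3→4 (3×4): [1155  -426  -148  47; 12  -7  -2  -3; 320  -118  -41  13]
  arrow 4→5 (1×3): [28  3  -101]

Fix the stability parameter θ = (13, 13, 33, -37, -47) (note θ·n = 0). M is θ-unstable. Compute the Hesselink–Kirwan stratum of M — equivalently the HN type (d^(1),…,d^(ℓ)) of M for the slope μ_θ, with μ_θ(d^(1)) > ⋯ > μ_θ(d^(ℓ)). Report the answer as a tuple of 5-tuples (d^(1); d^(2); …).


Barcode: M ≅ I[1,5], I[3,3], I[3,4]^2. HN layers by μ_θ (3 steps, strictly decreasing):
  μ^(1)=33; μ^(2)=-2; μ^(3)=-5

((0, 0, 1, 0, 0); (0, 0, 2, 2, 0); (1, 1, 1, 1, 1))


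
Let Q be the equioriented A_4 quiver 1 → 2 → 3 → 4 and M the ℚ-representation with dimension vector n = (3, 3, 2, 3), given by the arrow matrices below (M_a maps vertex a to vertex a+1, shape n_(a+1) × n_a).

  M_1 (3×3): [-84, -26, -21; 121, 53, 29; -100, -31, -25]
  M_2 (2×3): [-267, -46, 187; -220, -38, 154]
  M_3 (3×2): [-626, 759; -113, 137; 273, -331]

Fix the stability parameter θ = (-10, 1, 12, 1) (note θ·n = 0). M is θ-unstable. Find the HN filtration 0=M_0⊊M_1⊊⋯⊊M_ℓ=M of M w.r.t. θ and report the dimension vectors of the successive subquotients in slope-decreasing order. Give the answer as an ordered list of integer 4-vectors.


Via rank(M_{q-1}∘⋯∘M_p): M ≅ I[1,2], I[1,4]^2, I[4,4].
μ_θ-semistable layers: μ^(1)=13/2; μ^(2)=1; μ^(3)=-10

((0, 0, 2, 2); (0, 3, 0, 1); (3, 0, 0, 0))


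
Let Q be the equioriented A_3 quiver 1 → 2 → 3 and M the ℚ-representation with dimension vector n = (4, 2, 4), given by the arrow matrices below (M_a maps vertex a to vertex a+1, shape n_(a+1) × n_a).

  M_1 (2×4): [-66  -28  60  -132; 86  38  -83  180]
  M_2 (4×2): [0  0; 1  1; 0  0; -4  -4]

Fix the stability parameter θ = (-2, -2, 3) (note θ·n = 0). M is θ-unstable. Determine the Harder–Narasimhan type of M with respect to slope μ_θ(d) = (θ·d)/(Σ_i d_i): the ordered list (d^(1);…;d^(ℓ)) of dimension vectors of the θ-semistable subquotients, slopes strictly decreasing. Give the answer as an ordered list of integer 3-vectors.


Via rank(M_{q-1}∘⋯∘M_p): M ≅ I[1,1]^2, I[1,2], I[1,3], I[3,3]^3.
μ_θ-semistable layers: μ^(1)=3; μ^(2)=-2

((0, 0, 4); (4, 2, 0))


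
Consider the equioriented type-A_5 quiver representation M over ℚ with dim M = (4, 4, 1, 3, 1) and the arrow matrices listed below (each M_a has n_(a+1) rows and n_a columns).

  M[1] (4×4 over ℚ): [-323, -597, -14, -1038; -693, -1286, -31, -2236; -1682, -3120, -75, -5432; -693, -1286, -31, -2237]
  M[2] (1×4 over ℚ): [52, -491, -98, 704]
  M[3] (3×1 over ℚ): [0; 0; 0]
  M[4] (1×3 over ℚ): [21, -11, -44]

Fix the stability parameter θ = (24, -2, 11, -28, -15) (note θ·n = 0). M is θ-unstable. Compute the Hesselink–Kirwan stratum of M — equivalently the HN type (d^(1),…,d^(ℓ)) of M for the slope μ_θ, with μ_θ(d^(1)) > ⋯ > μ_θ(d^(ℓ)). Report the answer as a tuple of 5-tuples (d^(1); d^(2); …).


Via rank(M_{q-1}∘⋯∘M_p): M ≅ I[1,2]^3, I[1,3], I[4,4]^2, I[4,5].
μ_θ-semistable layers: μ^(1)=11; μ^(2)=-15; μ^(3)=-28

((4, 4, 1, 0, 0); (0, 0, 0, 0, 1); (0, 0, 0, 3, 0))


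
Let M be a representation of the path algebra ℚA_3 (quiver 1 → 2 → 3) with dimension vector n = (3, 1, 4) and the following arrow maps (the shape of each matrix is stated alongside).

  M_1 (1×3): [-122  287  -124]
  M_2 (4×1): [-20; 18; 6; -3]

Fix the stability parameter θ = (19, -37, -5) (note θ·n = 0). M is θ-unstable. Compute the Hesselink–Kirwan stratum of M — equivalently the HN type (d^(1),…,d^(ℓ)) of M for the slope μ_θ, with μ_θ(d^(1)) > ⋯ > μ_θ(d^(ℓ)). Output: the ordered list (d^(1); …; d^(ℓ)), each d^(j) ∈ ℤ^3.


Via rank(M_{q-1}∘⋯∘M_p): M ≅ I[1,1]^2, I[1,3], I[3,3]^3.
μ_θ-semistable layers: μ^(1)=19; μ^(2)=-5; μ^(3)=-9

((2, 0, 0); (0, 0, 4); (1, 1, 0))


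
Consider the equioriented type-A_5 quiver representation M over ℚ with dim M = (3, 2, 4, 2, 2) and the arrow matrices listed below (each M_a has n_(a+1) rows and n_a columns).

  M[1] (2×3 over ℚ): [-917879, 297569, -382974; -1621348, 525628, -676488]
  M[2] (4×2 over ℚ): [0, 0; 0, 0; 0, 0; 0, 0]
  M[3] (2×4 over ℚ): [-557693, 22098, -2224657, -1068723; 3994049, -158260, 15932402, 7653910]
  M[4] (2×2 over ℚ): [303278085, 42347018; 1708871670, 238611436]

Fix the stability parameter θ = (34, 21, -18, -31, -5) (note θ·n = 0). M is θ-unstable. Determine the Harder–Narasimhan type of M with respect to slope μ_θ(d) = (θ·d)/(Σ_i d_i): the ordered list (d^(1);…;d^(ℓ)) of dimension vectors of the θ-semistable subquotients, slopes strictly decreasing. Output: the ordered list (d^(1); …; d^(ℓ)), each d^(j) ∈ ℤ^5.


Barcode: M ≅ I[1,1]^2, I[1,2], I[2,2], I[3,3]^2, I[3,4], I[3,5], I[5,5]. HN layers by μ_θ (6 steps, strictly decreasing):
  μ^(1)=34; μ^(2)=55/2; μ^(3)=21; μ^(4)=-5; μ^(5)=-18; μ^(6)=-49/2

((2, 0, 0, 0, 0); (1, 1, 0, 0, 0); (0, 1, 0, 0, 0); (0, 0, 0, 0, 2); (0, 0, 2, 0, 0); (0, 0, 2, 2, 0))


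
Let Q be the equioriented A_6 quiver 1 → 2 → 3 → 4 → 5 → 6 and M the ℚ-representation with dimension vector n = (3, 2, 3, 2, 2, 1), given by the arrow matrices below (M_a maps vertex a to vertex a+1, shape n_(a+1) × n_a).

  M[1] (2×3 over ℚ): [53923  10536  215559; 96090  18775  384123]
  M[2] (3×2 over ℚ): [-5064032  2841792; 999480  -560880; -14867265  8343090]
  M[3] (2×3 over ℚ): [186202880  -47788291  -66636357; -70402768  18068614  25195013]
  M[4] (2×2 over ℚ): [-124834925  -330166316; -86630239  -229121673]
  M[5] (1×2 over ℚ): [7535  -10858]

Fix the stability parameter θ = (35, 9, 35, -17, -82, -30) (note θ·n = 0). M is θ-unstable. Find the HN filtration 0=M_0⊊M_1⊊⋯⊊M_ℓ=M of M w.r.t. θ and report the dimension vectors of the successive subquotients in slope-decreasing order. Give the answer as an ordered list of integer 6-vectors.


Interval decomposition of M: I[1,1], I[1,2], I[1,6], I[3,3], I[3,5].
HN type (ℓ=4): μ^(1)=35; μ^(2)=22; μ^(3)=-25/3; μ^(4)=-64/3

((1, 0, 1, 0, 0, 0); (1, 1, 0, 0, 0, 0); (1, 1, 1, 1, 1, 1); (0, 0, 1, 1, 1, 0))


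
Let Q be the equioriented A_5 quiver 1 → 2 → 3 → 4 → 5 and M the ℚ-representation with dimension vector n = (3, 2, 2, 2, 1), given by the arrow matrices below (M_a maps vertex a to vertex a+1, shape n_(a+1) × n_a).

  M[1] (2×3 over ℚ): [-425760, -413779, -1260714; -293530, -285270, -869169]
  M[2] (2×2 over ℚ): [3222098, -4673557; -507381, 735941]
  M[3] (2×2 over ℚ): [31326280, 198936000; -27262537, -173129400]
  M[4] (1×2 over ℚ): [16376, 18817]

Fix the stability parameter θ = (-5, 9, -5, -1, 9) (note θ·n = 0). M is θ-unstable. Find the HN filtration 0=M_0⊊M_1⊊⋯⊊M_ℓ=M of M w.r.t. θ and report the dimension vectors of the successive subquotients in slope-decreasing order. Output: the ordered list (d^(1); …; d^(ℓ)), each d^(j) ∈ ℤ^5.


Via rank(M_{q-1}∘⋯∘M_p): M ≅ I[1,1], I[1,3], I[1,5], I[4,4].
μ_θ-semistable layers: μ^(1)=9; μ^(2)=2; μ^(3)=1; μ^(4)=-1; μ^(5)=-5

((0, 0, 0, 0, 1); (0, 1, 1, 0, 0); (0, 1, 1, 1, 0); (0, 0, 0, 1, 0); (3, 0, 0, 0, 0))


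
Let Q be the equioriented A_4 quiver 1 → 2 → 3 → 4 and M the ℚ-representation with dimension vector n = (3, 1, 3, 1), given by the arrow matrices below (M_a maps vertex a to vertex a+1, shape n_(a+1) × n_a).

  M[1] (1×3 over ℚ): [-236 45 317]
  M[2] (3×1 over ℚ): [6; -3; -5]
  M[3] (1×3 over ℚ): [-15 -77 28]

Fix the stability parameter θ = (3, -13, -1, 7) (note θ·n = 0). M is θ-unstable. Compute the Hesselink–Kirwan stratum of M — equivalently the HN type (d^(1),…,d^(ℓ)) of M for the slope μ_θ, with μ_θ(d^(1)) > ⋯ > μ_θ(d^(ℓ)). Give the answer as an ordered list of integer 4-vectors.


Interval decomposition of M: I[1,1]^2, I[1,4], I[3,3]^2.
HN type (ℓ=4): μ^(1)=7; μ^(2)=3; μ^(3)=-1; μ^(4)=-5

((0, 0, 0, 1); (2, 0, 0, 0); (0, 0, 3, 0); (1, 1, 0, 0))


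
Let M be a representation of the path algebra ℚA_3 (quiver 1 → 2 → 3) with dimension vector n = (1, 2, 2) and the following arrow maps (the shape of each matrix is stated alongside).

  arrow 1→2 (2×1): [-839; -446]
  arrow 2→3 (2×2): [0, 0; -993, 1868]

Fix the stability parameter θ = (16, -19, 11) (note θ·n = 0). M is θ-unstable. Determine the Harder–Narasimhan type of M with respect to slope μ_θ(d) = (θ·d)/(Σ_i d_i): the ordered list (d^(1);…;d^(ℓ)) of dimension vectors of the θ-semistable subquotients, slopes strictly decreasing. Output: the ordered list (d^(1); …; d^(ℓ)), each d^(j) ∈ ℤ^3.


Barcode: M ≅ I[1,3], I[2,2], I[3,3]. HN layers by μ_θ (3 steps, strictly decreasing):
  μ^(1)=11; μ^(2)=-3/2; μ^(3)=-19

((0, 0, 2); (1, 1, 0); (0, 1, 0))


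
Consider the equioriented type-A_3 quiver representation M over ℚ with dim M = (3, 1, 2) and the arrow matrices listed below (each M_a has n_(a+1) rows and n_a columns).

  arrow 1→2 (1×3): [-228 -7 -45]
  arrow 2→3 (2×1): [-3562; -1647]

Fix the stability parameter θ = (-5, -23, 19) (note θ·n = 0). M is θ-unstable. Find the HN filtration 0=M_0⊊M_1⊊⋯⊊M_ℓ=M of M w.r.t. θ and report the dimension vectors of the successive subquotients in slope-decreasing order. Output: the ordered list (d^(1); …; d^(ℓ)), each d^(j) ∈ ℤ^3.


Interval decomposition of M: I[1,1]^2, I[1,3], I[3,3].
HN type (ℓ=3): μ^(1)=19; μ^(2)=-5; μ^(3)=-14

((0, 0, 2); (2, 0, 0); (1, 1, 0))


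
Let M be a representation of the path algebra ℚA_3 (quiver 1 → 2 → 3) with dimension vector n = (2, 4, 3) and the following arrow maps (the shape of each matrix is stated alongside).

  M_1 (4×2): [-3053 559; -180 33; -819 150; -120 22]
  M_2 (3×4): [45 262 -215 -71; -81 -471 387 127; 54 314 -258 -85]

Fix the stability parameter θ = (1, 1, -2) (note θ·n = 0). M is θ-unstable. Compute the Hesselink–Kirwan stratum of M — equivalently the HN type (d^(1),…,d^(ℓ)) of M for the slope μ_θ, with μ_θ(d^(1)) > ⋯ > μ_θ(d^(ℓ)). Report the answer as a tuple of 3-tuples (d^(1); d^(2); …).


Interval decomposition of M: I[1,2], I[1,3], I[2,3]^2.
HN type (ℓ=3): μ^(1)=1; μ^(2)=0; μ^(3)=-1/2

((1, 1, 0); (1, 1, 1); (0, 2, 2))
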